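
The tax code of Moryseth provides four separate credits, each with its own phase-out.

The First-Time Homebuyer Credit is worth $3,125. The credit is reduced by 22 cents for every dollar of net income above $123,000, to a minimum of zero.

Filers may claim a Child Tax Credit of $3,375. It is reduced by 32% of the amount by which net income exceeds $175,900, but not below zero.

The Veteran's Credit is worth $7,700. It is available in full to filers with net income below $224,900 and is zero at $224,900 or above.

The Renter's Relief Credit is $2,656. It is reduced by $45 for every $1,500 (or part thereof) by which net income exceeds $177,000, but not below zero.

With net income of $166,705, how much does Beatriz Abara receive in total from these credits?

First-Time Homebuyer Credit: 22% of the $43,705 excess over $123,000 is $9,615.10 ≥ base, so the credit is $0.
Child Tax Credit: $166,705 is at or below the $175,900 threshold, so the full $3,375 applies.
Veteran's Credit: $166,705 is below the $224,900 cutoff, so the full $7,700 applies.
Renter's Relief Credit: $166,705 is at or below the $177,000 threshold, so the full $2,656 applies.
Total: $0 + $3,375 + $7,700 + $2,656 = $13,731.

$13,731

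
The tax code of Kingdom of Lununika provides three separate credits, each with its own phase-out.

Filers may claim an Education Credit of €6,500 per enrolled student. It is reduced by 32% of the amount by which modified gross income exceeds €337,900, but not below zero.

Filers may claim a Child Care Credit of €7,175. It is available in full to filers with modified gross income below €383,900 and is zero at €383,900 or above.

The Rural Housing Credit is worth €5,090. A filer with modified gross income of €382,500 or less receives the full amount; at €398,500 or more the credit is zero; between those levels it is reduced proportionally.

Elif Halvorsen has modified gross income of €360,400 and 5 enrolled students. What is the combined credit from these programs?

Education Credit: base = 5 × €6,500 = €32,500. 32% of the €22,500 excess over €337,900 is €7,200; credit = €32,500 − €7,200 = €25,300.
Child Care Credit: €360,400 is below the €383,900 cutoff, so the full €7,175 applies.
Rural Housing Credit: €360,400 is at or below the €382,500 threshold, so the full €5,090 applies.
Total: €25,300 + €7,175 + €5,090 = €37,565.

€37,565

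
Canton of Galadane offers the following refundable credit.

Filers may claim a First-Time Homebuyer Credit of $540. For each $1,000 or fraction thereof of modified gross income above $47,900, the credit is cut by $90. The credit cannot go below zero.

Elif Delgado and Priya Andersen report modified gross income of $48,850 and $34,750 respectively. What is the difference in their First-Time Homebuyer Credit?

$90

Elif ($48,850): First-Time Homebuyer Credit: income exceeds $47,900 by $950, which is 1 full-or-partial $1,000 increment; reduction = 1 × $90 = $90, leaving $450.
Priya ($34,750): First-Time Homebuyer Credit: $34,750 is at or below the $47,900 threshold, so the full $540 applies.
Difference: |$450 − $540| = $90.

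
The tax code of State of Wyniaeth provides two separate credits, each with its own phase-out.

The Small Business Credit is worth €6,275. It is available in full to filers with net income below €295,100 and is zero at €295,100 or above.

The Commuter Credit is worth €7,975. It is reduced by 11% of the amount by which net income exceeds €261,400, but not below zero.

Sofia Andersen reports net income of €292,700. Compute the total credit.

Small Business Credit: €292,700 is below the €295,100 cutoff, so the full €6,275 applies.
Commuter Credit: 11% of the €31,300 excess over €261,400 is €3,443; credit = €7,975 − €3,443 = €4,532.
Total: €6,275 + €4,532 = €10,807.

€10,807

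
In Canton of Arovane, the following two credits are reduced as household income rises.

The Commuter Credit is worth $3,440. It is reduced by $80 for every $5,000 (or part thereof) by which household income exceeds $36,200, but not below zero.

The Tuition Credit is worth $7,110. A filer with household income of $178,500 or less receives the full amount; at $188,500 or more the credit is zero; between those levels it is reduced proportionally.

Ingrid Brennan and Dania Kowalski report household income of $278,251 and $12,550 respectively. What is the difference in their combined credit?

Ingrid ($278,251): Commuter Credit: income exceeds $36,200 by $242,051 → 49 increments × $80 = $3,920 ≥ base, so the credit is $0. Tuition Credit: $278,251 is at or above $188,500, so the credit is $0. total $0 + $0 = $0
Dania ($12,550): Commuter Credit: $12,550 is at or below the $36,200 threshold, so the full $3,440 applies. Tuition Credit: $12,550 is at or below the $178,500 threshold, so the full $7,110 applies. total $3,440 + $7,110 = $10,550
Difference: |$0 − $10,550| = $10,550.

$10,550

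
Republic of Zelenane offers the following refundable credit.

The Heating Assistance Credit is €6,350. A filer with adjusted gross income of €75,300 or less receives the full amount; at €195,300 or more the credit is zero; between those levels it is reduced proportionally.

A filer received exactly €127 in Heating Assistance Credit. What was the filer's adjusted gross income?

€127 is 127/6,350 of the full €6,350, so 6,223/6,350 of the €120,000 range has been used: income = €75,300 + €120,000 × 6,223/6,350 = €192,900.

€192,900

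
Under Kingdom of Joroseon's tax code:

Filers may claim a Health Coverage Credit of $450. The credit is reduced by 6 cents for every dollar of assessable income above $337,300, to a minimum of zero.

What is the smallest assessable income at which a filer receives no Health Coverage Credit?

$344,800

The credit falls by 6% of each dollar above $337,300, so it reaches zero when the excess is $450 / 6% = $7,500: income = $337,300 + $7,500 = $344,800.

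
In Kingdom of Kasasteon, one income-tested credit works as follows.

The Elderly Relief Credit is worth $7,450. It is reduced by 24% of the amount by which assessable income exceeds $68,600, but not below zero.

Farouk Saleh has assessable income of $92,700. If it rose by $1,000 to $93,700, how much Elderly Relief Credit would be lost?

$240

At $92,700 — 24% of the $24,100 excess over $68,600 is $5,784; credit = $7,450 − $5,784 = $1,666.
At $93,700 — 24% of the $25,100 excess over $68,600 is $6,024; credit = $7,450 − $6,024 = $1,426.
Lost: $1,666 − $1,426 = $240.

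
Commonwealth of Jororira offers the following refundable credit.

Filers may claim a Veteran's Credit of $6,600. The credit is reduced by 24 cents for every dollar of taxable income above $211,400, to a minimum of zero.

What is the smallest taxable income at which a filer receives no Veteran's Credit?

The credit falls by 24% of each dollar above $211,400, so it reaches zero when the excess is $6,600 / 24% = $27,500: income = $211,400 + $27,500 = $238,900.

$238,900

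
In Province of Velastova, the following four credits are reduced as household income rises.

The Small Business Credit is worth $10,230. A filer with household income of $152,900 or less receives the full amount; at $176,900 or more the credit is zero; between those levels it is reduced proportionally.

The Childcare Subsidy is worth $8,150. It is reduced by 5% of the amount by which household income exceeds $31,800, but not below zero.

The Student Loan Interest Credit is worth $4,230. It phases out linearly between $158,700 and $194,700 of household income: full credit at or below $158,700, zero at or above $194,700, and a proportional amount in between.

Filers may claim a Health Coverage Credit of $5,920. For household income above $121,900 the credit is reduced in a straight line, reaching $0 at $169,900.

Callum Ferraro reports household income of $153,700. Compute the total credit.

Small Business Credit: $153,700 is $800 into a $24,000 phase-out range, leaving 23,200/24,000 of the credit: $10,230 × 23,200/24,000 = $9,889.
Childcare Subsidy: 5% of the $121,900 excess over $31,800 is $6,095; credit = $8,150 − $6,095 = $2,055.
Student Loan Interest Credit: $153,700 is at or below the $158,700 threshold, so the full $4,230 applies.
Health Coverage Credit: $153,700 is $31,800 into a $48,000 phase-out range, leaving 16,200/48,000 of the credit: $5,920 × 16,200/48,000 = $1,998.
Total: $9,889 + $2,055 + $4,230 + $1,998 = $18,172.

$18,172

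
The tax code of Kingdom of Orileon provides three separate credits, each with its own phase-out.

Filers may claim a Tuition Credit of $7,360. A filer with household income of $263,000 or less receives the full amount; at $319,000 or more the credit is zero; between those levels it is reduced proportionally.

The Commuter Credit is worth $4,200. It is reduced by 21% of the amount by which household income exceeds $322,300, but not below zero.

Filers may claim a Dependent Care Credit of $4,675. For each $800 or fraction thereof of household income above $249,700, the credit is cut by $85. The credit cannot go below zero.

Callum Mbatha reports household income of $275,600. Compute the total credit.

$11,774

Tuition Credit: $275,600 is $12,600 into a $56,000 phase-out range, leaving 43,400/56,000 of the credit: $7,360 × 43,400/56,000 = $5,704.
Commuter Credit: $275,600 is at or below the $322,300 threshold, so the full $4,200 applies.
Dependent Care Credit: income exceeds $249,700 by $25,900, which is 33 full-or-partial $800 increments; reduction = 33 × $85 = $2,805, leaving $1,870.
Total: $5,704 + $4,200 + $1,870 = $11,774.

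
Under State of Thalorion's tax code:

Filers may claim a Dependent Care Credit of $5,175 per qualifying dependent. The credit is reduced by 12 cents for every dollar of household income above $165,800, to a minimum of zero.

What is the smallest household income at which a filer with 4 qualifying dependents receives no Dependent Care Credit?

$338,300

Full credit = 4 × $5,175 = $20,700.
The credit falls by 12% of each dollar above $165,800, so it reaches zero when the excess is $20,700 / 12% = $172,500: income = $165,800 + $172,500 = $338,300.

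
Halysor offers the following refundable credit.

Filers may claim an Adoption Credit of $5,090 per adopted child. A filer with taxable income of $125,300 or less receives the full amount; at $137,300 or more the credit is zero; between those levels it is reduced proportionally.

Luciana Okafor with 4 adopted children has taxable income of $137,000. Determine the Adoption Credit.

Adoption Credit: base = 4 × $5,090 = $20,360. $137,000 is $11,700 into a $12,000 phase-out range, leaving 300/12,000 of the credit: $20,360 × 300/12,000 = $509.

$509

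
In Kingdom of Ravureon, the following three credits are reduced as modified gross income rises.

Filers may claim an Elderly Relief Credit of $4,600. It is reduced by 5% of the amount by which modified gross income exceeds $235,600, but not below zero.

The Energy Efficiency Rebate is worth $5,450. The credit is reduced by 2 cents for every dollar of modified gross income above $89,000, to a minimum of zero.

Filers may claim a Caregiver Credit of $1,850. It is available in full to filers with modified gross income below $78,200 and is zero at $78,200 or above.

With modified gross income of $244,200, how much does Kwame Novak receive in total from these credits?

$6,516

Elderly Relief Credit: 5% of the $8,600 excess over $235,600 is $430; credit = $4,600 − $430 = $4,170.
Energy Efficiency Rebate: 2% of the $155,200 excess over $89,000 is $3,104; credit = $5,450 − $3,104 = $2,346.
Caregiver Credit: $244,200 meets or exceeds the $78,200 cutoff, so the credit is $0.
Total: $4,170 + $2,346 + $0 = $6,516.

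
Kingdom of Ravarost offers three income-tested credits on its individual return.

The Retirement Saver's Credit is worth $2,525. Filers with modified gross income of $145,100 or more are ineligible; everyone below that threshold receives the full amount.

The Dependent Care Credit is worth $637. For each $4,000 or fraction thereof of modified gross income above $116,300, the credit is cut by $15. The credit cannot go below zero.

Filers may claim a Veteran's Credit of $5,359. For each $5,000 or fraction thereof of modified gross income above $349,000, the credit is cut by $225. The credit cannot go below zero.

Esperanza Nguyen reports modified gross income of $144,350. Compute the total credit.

Retirement Saver's Credit: $144,350 is below the $145,100 cutoff, so the full $2,525 applies.
Dependent Care Credit: income exceeds $116,300 by $28,050, which is 8 full-or-partial $4,000 increments; reduction = 8 × $15 = $120, leaving $517.
Veteran's Credit: $144,350 is at or below the $349,000 threshold, so the full $5,359 applies.
Total: $2,525 + $517 + $5,359 = $8,401.

$8,401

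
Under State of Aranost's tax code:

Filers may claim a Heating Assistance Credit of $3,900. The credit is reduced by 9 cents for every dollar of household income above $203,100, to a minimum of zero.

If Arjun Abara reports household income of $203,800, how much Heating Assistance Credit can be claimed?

$3,837

Heating Assistance Credit: 9% of the $700 excess over $203,100 is $63; credit = $3,900 − $63 = $3,837.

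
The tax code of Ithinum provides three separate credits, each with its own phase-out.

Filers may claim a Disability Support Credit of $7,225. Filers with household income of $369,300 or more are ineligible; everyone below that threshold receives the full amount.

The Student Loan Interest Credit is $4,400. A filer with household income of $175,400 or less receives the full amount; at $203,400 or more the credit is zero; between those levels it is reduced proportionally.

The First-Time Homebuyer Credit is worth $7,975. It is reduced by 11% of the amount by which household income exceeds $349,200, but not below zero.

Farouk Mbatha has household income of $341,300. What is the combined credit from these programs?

Disability Support Credit: $341,300 is below the $369,300 cutoff, so the full $7,225 applies.
Student Loan Interest Credit: $341,300 is at or above $203,400, so the credit is $0.
First-Time Homebuyer Credit: $341,300 is at or below the $349,200 threshold, so the full $7,975 applies.
Total: $7,225 + $0 + $7,975 = $15,200.

$15,200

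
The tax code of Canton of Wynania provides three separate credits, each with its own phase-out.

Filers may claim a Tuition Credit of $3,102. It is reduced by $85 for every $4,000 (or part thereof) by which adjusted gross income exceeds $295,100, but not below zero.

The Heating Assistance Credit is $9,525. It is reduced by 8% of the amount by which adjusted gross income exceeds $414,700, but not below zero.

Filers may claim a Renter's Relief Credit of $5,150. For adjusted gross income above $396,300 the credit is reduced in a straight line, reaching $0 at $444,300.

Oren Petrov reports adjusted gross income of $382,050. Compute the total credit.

Tuition Credit: income exceeds $295,100 by $86,950, which is 22 full-or-partial $4,000 increments; reduction = 22 × $85 = $1,870, leaving $1,232.
Heating Assistance Credit: $382,050 is at or below the $414,700 threshold, so the full $9,525 applies.
Renter's Relief Credit: $382,050 is at or below the $396,300 threshold, so the full $5,150 applies.
Total: $1,232 + $9,525 + $5,150 = $15,907.

$15,907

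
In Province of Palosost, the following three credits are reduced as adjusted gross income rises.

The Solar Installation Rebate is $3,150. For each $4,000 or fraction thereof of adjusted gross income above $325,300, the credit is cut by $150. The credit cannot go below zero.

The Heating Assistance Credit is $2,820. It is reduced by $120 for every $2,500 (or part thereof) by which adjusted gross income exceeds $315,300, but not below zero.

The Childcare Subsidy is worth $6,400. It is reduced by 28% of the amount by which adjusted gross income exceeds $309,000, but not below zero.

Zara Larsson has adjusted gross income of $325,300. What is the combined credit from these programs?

Solar Installation Rebate: $325,300 is at or below the $325,300 threshold, so the full $3,150 applies.
Heating Assistance Credit: income exceeds $315,300 by $10,000, which is 4 full-or-partial $2,500 increments; reduction = 4 × $120 = $480, leaving $2,340.
Childcare Subsidy: 28% of the $16,300 excess over $309,000 is $4,564; credit = $6,400 − $4,564 = $1,836.
Total: $3,150 + $2,340 + $1,836 = $7,326.

$7,326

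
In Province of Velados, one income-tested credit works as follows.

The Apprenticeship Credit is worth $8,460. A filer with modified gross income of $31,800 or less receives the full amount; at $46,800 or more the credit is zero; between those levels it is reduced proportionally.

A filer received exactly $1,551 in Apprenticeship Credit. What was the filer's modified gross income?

$1,551 is 1,551/8,460 of the full $8,460, so 6,909/8,460 of the $15,000 range has been used: income = $31,800 + $15,000 × 6,909/8,460 = $44,050.

$44,050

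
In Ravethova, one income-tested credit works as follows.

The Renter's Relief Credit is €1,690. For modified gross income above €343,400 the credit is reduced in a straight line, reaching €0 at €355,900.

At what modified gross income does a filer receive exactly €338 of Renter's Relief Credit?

€353,400

€338 is 338/1,690 of the full €1,690, so 1,352/1,690 of the €12,500 range has been used: income = €343,400 + €12,500 × 1,352/1,690 = €353,400.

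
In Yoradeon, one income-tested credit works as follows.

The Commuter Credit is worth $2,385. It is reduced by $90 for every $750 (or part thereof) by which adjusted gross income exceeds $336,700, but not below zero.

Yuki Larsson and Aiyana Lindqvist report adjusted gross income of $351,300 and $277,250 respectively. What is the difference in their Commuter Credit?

$1,800

Yuki ($351,300): Commuter Credit: income exceeds $336,700 by $14,600, which is 20 full-or-partial $750 increments; reduction = 20 × $90 = $1,800, leaving $585.
Aiyana ($277,250): Commuter Credit: $277,250 is at or below the $336,700 threshold, so the full $2,385 applies.
Difference: |$585 − $2,385| = $1,800.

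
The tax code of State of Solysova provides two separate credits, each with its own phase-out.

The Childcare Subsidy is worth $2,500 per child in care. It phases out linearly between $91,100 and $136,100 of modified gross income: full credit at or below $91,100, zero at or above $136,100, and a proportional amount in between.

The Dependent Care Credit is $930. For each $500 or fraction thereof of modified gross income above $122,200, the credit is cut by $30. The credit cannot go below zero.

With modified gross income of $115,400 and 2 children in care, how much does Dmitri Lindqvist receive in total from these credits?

$3,230

Childcare Subsidy: base = 2 × $2,500 = $5,000. $115,400 is $24,300 into a $45,000 phase-out range, leaving 20,700/45,000 of the credit: $5,000 × 20,700/45,000 = $2,300.
Dependent Care Credit: $115,400 is at or below the $122,200 threshold, so the full $930 applies.
Total: $2,300 + $930 = $3,230.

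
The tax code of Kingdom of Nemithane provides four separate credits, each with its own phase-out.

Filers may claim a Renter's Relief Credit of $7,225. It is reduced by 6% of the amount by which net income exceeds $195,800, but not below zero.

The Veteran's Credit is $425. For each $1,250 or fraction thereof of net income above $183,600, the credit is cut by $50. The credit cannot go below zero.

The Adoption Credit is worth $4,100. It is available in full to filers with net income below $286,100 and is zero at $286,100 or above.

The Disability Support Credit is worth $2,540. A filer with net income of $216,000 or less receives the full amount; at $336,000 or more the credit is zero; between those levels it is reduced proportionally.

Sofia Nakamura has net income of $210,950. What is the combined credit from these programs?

$12,956

Renter's Relief Credit: 6% of the $15,150 excess over $195,800 is $909; credit = $7,225 − $909 = $6,316.
Veteran's Credit: income exceeds $183,600 by $27,350 → 22 increments × $50 = $1,100 ≥ base, so the credit is $0.
Adoption Credit: $210,950 is below the $286,100 cutoff, so the full $4,100 applies.
Disability Support Credit: $210,950 is at or below the $216,000 threshold, so the full $2,540 applies.
Total: $6,316 + $0 + $4,100 + $2,540 = $12,956.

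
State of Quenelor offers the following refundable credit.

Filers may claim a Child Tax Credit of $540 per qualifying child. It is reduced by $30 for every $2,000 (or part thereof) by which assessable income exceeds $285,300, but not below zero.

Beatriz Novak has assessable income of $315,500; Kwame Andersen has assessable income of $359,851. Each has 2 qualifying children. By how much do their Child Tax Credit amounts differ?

Beatriz ($315,500): Child Tax Credit: base = 2 × $540 = $1,080. income exceeds $285,300 by $30,200, which is 16 full-or-partial $2,000 increments; reduction = 16 × $30 = $480, leaving $600.
Kwame ($359,851): Child Tax Credit: base = 2 × $540 = $1,080. income exceeds $285,300 by $74,551 → 38 increments × $30 = $1,140 ≥ base, so the credit is $0.
Difference: |$600 − $0| = $600.

$600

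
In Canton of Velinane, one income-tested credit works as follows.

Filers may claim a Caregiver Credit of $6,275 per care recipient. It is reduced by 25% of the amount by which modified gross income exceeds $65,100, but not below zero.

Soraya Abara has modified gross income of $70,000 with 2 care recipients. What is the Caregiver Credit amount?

Caregiver Credit: base = 2 × $6,275 = $12,550. 25% of the $4,900 excess over $65,100 is $1,225; credit = $12,550 − $1,225 = $11,325.

$11,325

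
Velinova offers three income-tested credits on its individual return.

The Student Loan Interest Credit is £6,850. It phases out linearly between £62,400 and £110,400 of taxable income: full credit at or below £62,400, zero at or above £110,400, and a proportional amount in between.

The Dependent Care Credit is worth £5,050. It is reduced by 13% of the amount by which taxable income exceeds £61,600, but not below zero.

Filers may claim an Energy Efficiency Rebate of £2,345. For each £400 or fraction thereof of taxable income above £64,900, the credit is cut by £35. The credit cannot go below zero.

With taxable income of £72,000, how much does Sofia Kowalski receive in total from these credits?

£10,893

Student Loan Interest Credit: £72,000 is £9,600 into a £48,000 phase-out range, leaving 38,400/48,000 of the credit: £6,850 × 38,400/48,000 = £5,480.
Dependent Care Credit: 13% of the £10,400 excess over £61,600 is £1,352; credit = £5,050 − £1,352 = £3,698.
Energy Efficiency Rebate: income exceeds £64,900 by £7,100, which is 18 full-or-partial £400 increments; reduction = 18 × £35 = £630, leaving £1,715.
Total: £5,480 + £3,698 + £1,715 = £10,893.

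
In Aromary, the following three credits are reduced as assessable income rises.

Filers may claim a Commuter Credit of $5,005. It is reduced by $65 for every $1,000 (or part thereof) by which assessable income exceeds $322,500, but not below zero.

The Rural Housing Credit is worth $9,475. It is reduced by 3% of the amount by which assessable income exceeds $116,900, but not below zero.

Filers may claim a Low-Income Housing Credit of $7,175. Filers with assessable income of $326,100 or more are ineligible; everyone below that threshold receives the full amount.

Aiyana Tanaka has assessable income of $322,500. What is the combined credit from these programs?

Commuter Credit: $322,500 is at or below the $322,500 threshold, so the full $5,005 applies.
Rural Housing Credit: 3% of the $205,600 excess over $116,900 is $6,168; credit = $9,475 − $6,168 = $3,307.
Low-Income Housing Credit: $322,500 is below the $326,100 cutoff, so the full $7,175 applies.
Total: $5,005 + $3,307 + $7,175 = $15,487.

$15,487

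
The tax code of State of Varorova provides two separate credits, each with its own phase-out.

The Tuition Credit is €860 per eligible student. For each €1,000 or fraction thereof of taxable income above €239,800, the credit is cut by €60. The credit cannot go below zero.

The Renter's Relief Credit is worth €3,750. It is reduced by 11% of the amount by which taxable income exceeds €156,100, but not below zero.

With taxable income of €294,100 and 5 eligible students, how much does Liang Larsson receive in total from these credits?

Tuition Credit: base = 5 × €860 = €4,300. income exceeds €239,800 by €54,300, which is 55 full-or-partial €1,000 increments; reduction = 55 × €60 = €3,300, leaving €1,000.
Renter's Relief Credit: 11% of the €138,000 excess over €156,100 is €15,180 ≥ base, so the credit is €0.
Total: €1,000 + €0 = €1,000.

€1,000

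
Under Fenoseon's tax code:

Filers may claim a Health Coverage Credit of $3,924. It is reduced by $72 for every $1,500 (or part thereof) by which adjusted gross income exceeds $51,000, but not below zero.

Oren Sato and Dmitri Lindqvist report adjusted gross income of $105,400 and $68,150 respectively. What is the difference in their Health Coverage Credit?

$1,800

Oren ($105,400): Health Coverage Credit: income exceeds $51,000 by $54,400, which is 37 full-or-partial $1,500 increments; reduction = 37 × $72 = $2,664, leaving $1,260.
Dmitri ($68,150): Health Coverage Credit: income exceeds $51,000 by $17,150, which is 12 full-or-partial $1,500 increments; reduction = 12 × $72 = $864, leaving $3,060.
Difference: |$1,260 − $3,060| = $1,800.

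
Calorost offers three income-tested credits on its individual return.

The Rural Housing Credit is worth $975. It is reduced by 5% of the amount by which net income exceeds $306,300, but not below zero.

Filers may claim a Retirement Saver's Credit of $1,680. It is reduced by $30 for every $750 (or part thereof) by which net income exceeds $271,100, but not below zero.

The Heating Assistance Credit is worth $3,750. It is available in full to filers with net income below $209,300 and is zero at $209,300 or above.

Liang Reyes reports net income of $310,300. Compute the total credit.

$865

Rural Housing Credit: 5% of the $4,000 excess over $306,300 is $200; credit = $975 − $200 = $775.
Retirement Saver's Credit: income exceeds $271,100 by $39,200, which is 53 full-or-partial $750 increments; reduction = 53 × $30 = $1,590, leaving $90.
Heating Assistance Credit: $310,300 meets or exceeds the $209,300 cutoff, so the credit is $0.
Total: $775 + $90 + $0 = $865.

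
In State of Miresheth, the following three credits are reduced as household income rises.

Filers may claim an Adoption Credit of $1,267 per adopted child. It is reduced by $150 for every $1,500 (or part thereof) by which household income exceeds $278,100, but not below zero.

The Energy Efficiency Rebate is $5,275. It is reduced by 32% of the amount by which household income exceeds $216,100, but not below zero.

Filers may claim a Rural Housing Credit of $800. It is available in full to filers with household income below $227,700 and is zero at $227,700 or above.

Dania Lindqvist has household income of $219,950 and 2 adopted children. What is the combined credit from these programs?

$7,377

Adoption Credit: base = 2 × $1,267 = $2,534. $219,950 is at or below the $278,100 threshold, so the full $2,534 applies.
Energy Efficiency Rebate: 32% of the $3,850 excess over $216,100 is $1,232; credit = $5,275 − $1,232 = $4,043.
Rural Housing Credit: $219,950 is below the $227,700 cutoff, so the full $800 applies.
Total: $2,534 + $4,043 + $800 = $7,377.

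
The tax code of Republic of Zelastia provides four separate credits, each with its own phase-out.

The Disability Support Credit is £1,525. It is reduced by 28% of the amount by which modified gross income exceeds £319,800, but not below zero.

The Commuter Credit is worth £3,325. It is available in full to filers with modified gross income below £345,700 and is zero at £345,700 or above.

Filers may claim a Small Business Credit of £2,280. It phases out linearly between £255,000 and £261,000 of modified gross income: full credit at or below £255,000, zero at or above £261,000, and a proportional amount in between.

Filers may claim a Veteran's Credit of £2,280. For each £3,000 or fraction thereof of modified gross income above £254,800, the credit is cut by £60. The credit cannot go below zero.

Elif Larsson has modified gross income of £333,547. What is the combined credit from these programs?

Disability Support Credit: 28% of the £13,747 excess over £319,800 is £3,849.16 ≥ base, so the credit is £0.
Commuter Credit: £333,547 is below the £345,700 cutoff, so the full £3,325 applies.
Small Business Credit: £333,547 is at or above £261,000, so the credit is £0.
Veteran's Credit: income exceeds £254,800 by £78,747, which is 27 full-or-partial £3,000 increments; reduction = 27 × £60 = £1,620, leaving £660.
Total: £0 + £3,325 + £0 + £660 = £3,985.

£3,985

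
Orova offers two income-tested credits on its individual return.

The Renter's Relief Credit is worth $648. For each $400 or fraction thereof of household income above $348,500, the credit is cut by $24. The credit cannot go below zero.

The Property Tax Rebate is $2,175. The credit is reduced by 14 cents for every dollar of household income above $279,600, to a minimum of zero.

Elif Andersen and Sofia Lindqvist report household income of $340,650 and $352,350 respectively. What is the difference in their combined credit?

$240

Elif ($340,650): Renter's Relief Credit: $340,650 is at or below the $348,500 threshold, so the full $648 applies. Property Tax Rebate: 14% of the $61,050 excess over $279,600 is $8,547 ≥ base, so the credit is $0. total $648 + $0 = $648
Sofia ($352,350): Renter's Relief Credit: income exceeds $348,500 by $3,850, which is 10 full-or-partial $400 increments; reduction = 10 × $24 = $240, leaving $408. Property Tax Rebate: 14% of the $72,750 excess over $279,600 is $10,185 ≥ base, so the credit is $0. total $408 + $0 = $408
Difference: |$648 − $408| = $240.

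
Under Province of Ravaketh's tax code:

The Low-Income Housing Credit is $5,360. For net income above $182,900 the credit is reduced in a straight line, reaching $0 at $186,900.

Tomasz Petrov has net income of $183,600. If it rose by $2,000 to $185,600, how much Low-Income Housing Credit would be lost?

At $183,600 — $183,600 is $700 into a $4,000 phase-out range, leaving 3,300/4,000 of the credit: $5,360 × 3,300/4,000 = $4,422.
At $185,600 — $185,600 is $2,700 into a $4,000 phase-out range, leaving 1,300/4,000 of the credit: $5,360 × 1,300/4,000 = $1,742.
Lost: $4,422 − $1,742 = $2,680.

$2,680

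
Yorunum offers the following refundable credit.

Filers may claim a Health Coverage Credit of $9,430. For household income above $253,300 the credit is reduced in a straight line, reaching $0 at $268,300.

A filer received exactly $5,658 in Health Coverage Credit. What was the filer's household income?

$259,300

$5,658 is 5,658/9,430 of the full $9,430, so 3,772/9,430 of the $15,000 range has been used: income = $253,300 + $15,000 × 3,772/9,430 = $259,300.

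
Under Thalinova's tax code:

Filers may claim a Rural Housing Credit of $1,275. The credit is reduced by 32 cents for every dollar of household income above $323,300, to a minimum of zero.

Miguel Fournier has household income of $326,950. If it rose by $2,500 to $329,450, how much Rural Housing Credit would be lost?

At $326,950 — 32% of the $3,650 excess over $323,300 is $1,168; credit = $1,275 − $1,168 = $107.
At $329,450 — 32% of the $6,150 excess over $323,300 is $1,968 ≥ base, so the credit is $0.
Lost: $107 − $0 = $107.

$107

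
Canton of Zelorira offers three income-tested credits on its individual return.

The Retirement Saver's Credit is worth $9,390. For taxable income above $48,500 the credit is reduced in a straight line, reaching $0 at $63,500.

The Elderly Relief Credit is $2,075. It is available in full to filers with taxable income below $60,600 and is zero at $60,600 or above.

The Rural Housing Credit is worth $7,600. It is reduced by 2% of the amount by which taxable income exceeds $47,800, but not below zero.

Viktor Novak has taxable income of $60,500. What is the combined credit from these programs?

Retirement Saver's Credit: $60,500 is $12,000 into a $15,000 phase-out range, leaving 3,000/15,000 of the credit: $9,390 × 3,000/15,000 = $1,878.
Elderly Relief Credit: $60,500 is below the $60,600 cutoff, so the full $2,075 applies.
Rural Housing Credit: 2% of the $12,700 excess over $47,800 is $254; credit = $7,600 − $254 = $7,346.
Total: $1,878 + $2,075 + $7,346 = $11,299.

$11,299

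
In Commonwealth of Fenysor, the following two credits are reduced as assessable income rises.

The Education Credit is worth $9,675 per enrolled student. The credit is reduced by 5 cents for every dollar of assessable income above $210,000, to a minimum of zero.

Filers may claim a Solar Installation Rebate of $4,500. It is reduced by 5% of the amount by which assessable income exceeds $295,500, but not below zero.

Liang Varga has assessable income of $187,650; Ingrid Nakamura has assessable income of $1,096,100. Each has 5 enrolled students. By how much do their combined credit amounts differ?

Liang ($187,650): Education Credit: base = 5 × $9,675 = $48,375. $187,650 is at or below the $210,000 threshold, so the full $48,375 applies. Solar Installation Rebate: $187,650 is at or below the $295,500 threshold, so the full $4,500 applies. total $48,375 + $4,500 = $52,875
Ingrid ($1,096,100): Education Credit: base = 5 × $9,675 = $48,375. 5% of the $886,100 excess over $210,000 is $44,305; credit = $48,375 − $44,305 = $4,070. Solar Installation Rebate: 5% of the $800,600 excess over $295,500 is $40,030 ≥ base, so the credit is $0. total $4,070 + $0 = $4,070
Difference: |$52,875 − $4,070| = $48,805.

$48,805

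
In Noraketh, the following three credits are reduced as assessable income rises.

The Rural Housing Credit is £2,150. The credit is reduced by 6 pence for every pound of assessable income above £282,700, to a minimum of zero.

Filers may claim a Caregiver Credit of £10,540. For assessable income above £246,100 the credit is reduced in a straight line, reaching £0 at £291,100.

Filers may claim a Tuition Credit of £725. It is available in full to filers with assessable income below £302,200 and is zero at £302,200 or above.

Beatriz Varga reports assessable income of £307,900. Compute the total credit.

Rural Housing Credit: 6% of the £25,200 excess over £282,700 is £1,512; credit = £2,150 − £1,512 = £638.
Caregiver Credit: £307,900 is at or above £291,100, so the credit is £0.
Tuition Credit: £307,900 meets or exceeds the £302,200 cutoff, so the credit is £0.
Total: £638 + £0 + £0 = £638.

£638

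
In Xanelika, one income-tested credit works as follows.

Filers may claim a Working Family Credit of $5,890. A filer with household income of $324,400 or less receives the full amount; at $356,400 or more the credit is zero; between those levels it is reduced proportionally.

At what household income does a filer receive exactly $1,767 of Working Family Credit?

$1,767 is 1,767/5,890 of the full $5,890, so 4,123/5,890 of the $32,000 range has been used: income = $324,400 + $32,000 × 4,123/5,890 = $346,800.

$346,800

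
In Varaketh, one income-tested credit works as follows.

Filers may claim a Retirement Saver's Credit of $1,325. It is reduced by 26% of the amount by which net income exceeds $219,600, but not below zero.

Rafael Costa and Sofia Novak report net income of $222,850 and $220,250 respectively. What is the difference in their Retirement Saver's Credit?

$676

Rafael ($222,850): Retirement Saver's Credit: 26% of the $3,250 excess over $219,600 is $845; credit = $1,325 − $845 = $480.
Sofia ($220,250): Retirement Saver's Credit: 26% of the $650 excess over $219,600 is $169; credit = $1,325 − $169 = $1,156.
Difference: |$480 − $1,156| = $676.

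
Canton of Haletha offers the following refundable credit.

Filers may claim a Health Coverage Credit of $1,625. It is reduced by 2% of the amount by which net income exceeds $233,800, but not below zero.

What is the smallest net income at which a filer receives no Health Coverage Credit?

$315,050

The credit falls by 2% of each dollar above $233,800, so it reaches zero when the excess is $1,625 / 2% = $81,250: income = $233,800 + $81,250 = $315,050.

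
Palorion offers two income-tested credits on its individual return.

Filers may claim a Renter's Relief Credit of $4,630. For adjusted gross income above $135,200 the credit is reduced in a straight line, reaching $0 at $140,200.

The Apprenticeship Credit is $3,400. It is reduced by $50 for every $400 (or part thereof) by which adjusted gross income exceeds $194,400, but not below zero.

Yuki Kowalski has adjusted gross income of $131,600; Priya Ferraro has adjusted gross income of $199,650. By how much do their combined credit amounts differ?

Yuki ($131,600): Renter's Relief Credit: $131,600 is at or below the $135,200 threshold, so the full $4,630 applies. Apprenticeship Credit: $131,600 is at or below the $194,400 threshold, so the full $3,400 applies. total $4,630 + $3,400 = $8,030
Priya ($199,650): Renter's Relief Credit: $199,650 is at or above $140,200, so the credit is $0. Apprenticeship Credit: income exceeds $194,400 by $5,250, which is 14 full-or-partial $400 increments; reduction = 14 × $50 = $700, leaving $2,700. total $0 + $2,700 = $2,700
Difference: |$8,030 − $2,700| = $5,330.

$5,330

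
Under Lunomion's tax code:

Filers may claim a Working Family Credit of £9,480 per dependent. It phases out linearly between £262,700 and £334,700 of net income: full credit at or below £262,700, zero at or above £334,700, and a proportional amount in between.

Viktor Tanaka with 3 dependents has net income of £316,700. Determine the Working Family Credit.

Working Family Credit: base = 3 × £9,480 = £28,440. £316,700 is £54,000 into a £72,000 phase-out range, leaving 18,000/72,000 of the credit: £28,440 × 18,000/72,000 = £7,110.

£7,110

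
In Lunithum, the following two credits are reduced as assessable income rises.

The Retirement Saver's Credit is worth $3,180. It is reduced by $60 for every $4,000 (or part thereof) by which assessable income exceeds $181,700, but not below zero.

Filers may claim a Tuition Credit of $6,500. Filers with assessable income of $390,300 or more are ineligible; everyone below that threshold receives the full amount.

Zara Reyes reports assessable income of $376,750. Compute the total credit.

Retirement Saver's Credit: income exceeds $181,700 by $195,050, which is 49 full-or-partial $4,000 increments; reduction = 49 × $60 = $2,940, leaving $240.
Tuition Credit: $376,750 is below the $390,300 cutoff, so the full $6,500 applies.
Total: $240 + $6,500 = $6,740.

$6,740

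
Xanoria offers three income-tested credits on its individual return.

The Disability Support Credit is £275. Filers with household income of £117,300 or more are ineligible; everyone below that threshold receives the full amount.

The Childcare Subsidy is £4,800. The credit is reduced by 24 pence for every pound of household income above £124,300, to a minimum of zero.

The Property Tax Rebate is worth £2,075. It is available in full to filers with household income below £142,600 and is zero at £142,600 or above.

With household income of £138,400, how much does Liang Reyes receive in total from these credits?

£3,491

Disability Support Credit: £138,400 meets or exceeds the £117,300 cutoff, so the credit is £0.
Childcare Subsidy: 24% of the £14,100 excess over £124,300 is £3,384; credit = £4,800 − £3,384 = £1,416.
Property Tax Rebate: £138,400 is below the £142,600 cutoff, so the full £2,075 applies.
Total: £0 + £1,416 + £2,075 = £3,491.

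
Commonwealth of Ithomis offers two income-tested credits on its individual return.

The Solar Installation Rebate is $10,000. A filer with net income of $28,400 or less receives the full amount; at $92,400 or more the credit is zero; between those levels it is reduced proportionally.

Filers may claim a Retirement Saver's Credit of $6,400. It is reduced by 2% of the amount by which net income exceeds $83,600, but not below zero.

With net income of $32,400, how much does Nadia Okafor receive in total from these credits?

Solar Installation Rebate: $32,400 is $4,000 into a $64,000 phase-out range, leaving 60,000/64,000 of the credit: $10,000 × 60,000/64,000 = $9,375.
Retirement Saver's Credit: $32,400 is at or below the $83,600 threshold, so the full $6,400 applies.
Total: $9,375 + $6,400 = $15,775.

$15,775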